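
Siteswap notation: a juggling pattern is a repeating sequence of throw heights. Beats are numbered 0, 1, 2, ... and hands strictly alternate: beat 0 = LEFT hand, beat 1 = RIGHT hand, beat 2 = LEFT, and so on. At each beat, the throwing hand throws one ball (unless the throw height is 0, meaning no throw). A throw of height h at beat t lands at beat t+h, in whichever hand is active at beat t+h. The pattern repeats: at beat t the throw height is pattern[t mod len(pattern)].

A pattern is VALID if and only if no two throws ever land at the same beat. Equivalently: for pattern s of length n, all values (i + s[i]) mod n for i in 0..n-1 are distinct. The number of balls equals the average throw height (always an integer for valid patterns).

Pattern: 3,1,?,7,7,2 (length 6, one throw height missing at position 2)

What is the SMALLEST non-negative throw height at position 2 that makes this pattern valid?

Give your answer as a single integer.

i=0: (0 + 3) mod 6 = 3
i=1: (1 + 1) mod 6 = 2
i=2: s[i]=? (unknown)
i=3: (3 + 7) mod 6 = 4
i=4: (4 + 7) mod 6 = 5
i=5: (5 + 2) mod 6 = 1
Known residues: [1, 2, 3, 4, 5]; need a permutation of 0..5, so missing residue r = 0
Need (2 + s) mod 6 = 0; smallest s = (0 - 2) mod 6 = 4

Answer: 4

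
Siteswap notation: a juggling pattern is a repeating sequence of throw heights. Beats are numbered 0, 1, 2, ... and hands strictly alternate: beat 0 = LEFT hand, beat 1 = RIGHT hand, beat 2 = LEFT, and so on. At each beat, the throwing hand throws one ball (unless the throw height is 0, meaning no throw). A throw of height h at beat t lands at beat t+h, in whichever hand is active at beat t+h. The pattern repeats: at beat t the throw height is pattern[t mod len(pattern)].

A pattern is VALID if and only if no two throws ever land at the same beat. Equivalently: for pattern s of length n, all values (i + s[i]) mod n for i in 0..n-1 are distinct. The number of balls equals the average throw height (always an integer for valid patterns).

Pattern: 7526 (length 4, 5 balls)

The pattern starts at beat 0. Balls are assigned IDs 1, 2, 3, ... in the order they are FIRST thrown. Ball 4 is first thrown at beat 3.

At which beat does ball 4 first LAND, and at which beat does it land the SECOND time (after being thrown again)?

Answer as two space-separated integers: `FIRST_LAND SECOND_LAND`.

Beat 0 (L): throw ball1 h=7 -> lands@7:R; in-air after throw: [b1@7:R]
Beat 1 (R): throw ball2 h=5 -> lands@6:L; in-air after throw: [b2@6:L b1@7:R]
Beat 2 (L): throw ball3 h=2 -> lands@4:L; in-air after throw: [b3@4:L b2@6:L b1@7:R]
Beat 3 (R): throw ball4 h=6 -> lands@9:R; in-air after throw: [b3@4:L b2@6:L b1@7:R b4@9:R]
Beat 4 (L): throw ball3 h=7 -> lands@11:R; in-air after throw: [b2@6:L b1@7:R b4@9:R b3@11:R]
Beat 5 (R): throw ball5 h=5 -> lands@10:L; in-air after throw: [b2@6:L b1@7:R b4@9:R b5@10:L b3@11:R]
Beat 6 (L): throw ball2 h=2 -> lands@8:L; in-air after throw: [b1@7:R b2@8:L b4@9:R b5@10:L b3@11:R]
Beat 7 (R): throw ball1 h=6 -> lands@13:R; in-air after throw: [b2@8:L b4@9:R b5@10:L b3@11:R b1@13:R]
Beat 8 (L): throw ball2 h=7 -> lands@15:R; in-air after throw: [b4@9:R b5@10:L b3@11:R b1@13:R b2@15:R]
Beat 9 (R): throw ball4 h=5 -> lands@14:L; in-air after throw: [b5@10:L b3@11:R b1@13:R b4@14:L b2@15:R]
Beat 10 (L): throw ball5 h=2 -> lands@12:L; in-air after throw: [b3@11:R b5@12:L b1@13:R b4@14:L b2@15:R]
Beat 11 (R): throw ball3 h=6 -> lands@17:R; in-air after throw: [b5@12:L b1@13:R b4@14:L b2@15:R b3@17:R]
Beat 12 (L): throw ball5 h=7 -> lands@19:R; in-air after throw: [b1@13:R b4@14:L b2@15:R b3@17:R b5@19:R]
Beat 13 (R): throw ball1 h=5 -> lands@18:L; in-air after throw: [b4@14:L b2@15:R b3@17:R b1@18:L b5@19:R]
Beat 14 (L): throw ball4 h=2 -> lands@16:L; in-air after throw: [b2@15:R b4@16:L b3@17:R b1@18:L b5@19:R]
Ball 4: thrown@3 h=6 -> first land @9; rethrown@9 h=5 -> second land @14

Answer: 9 14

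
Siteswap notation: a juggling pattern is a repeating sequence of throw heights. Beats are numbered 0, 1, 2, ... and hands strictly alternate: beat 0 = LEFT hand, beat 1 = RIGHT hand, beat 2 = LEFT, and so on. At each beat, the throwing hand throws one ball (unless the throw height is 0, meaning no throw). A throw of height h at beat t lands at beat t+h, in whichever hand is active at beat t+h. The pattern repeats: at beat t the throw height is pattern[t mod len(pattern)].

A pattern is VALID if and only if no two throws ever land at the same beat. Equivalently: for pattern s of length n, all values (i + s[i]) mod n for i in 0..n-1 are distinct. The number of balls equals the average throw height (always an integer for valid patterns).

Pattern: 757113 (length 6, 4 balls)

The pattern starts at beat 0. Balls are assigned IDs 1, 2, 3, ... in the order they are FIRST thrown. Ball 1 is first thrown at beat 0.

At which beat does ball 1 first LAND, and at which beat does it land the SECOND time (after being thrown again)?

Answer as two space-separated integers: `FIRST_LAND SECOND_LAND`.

Beat 0 (L): throw ball1 h=7 -> lands@7:R; in-air after throw: [b1@7:R]
Beat 1 (R): throw ball2 h=5 -> lands@6:L; in-air after throw: [b2@6:L b1@7:R]
Beat 2 (L): throw ball3 h=7 -> lands@9:R; in-air after throw: [b2@6:L b1@7:R b3@9:R]
Beat 3 (R): throw ball4 h=1 -> lands@4:L; in-air after throw: [b4@4:L b2@6:L b1@7:R b3@9:R]
Beat 4 (L): throw ball4 h=1 -> lands@5:R; in-air after throw: [b4@5:R b2@6:L b1@7:R b3@9:R]
Beat 5 (R): throw ball4 h=3 -> lands@8:L; in-air after throw: [b2@6:L b1@7:R b4@8:L b3@9:R]
Beat 6 (L): throw ball2 h=7 -> lands@13:R; in-air after throw: [b1@7:R b4@8:L b3@9:R b2@13:R]
Beat 7 (R): throw ball1 h=5 -> lands@12:L; in-air after throw: [b4@8:L b3@9:R b1@12:L b2@13:R]
Beat 8 (L): throw ball4 h=7 -> lands@15:R; in-air after throw: [b3@9:R b1@12:L b2@13:R b4@15:R]
Beat 9 (R): throw ball3 h=1 -> lands@10:L; in-air after throw: [b3@10:L b1@12:L b2@13:R b4@15:R]
Beat 10 (L): throw ball3 h=1 -> lands@11:R; in-air after throw: [b3@11:R b1@12:L b2@13:R b4@15:R]
Beat 11 (R): throw ball3 h=3 -> lands@14:L; in-air after throw: [b1@12:L b2@13:R b3@14:L b4@15:R]
Beat 12 (L): throw ball1 h=7 -> lands@19:R; in-air after throw: [b2@13:R b3@14:L b4@15:R b1@19:R]
Ball 1: thrown@0 h=7 -> first land @7; rethrown@7 h=5 -> second land @12

Answer: 7 12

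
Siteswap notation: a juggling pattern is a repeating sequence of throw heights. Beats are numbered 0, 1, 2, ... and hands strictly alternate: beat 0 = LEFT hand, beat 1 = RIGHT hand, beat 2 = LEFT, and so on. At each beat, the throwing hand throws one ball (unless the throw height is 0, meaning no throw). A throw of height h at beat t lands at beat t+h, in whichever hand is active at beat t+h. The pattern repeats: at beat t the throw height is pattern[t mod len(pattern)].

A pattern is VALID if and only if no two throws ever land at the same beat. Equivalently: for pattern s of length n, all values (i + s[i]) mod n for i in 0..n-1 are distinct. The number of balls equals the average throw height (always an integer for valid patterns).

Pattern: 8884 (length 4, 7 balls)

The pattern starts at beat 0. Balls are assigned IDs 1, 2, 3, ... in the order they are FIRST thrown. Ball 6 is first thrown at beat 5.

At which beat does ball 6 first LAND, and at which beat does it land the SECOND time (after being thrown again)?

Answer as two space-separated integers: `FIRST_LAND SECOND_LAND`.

Beat 0 (L): throw ball1 h=8 -> lands@8:L; in-air after throw: [b1@8:L]
Beat 1 (R): throw ball2 h=8 -> lands@9:R; in-air after throw: [b1@8:L b2@9:R]
Beat 2 (L): throw ball3 h=8 -> lands@10:L; in-air after throw: [b1@8:L b2@9:R b3@10:L]
Beat 3 (R): throw ball4 h=4 -> lands@7:R; in-air after throw: [b4@7:R b1@8:L b2@9:R b3@10:L]
Beat 4 (L): throw ball5 h=8 -> lands@12:L; in-air after throw: [b4@7:R b1@8:L b2@9:R b3@10:L b5@12:L]
Beat 5 (R): throw ball6 h=8 -> lands@13:R; in-air after throw: [b4@7:R b1@8:L b2@9:R b3@10:L b5@12:L b6@13:R]
Beat 6 (L): throw ball7 h=8 -> lands@14:L; in-air after throw: [b4@7:R b1@8:L b2@9:R b3@10:L b5@12:L b6@13:R b7@14:L]
Beat 7 (R): throw ball4 h=4 -> lands@11:R; in-air after throw: [b1@8:L b2@9:R b3@10:L b4@11:R b5@12:L b6@13:R b7@14:L]
Beat 8 (L): throw ball1 h=8 -> lands@16:L; in-air after throw: [b2@9:R b3@10:L b4@11:R b5@12:L b6@13:R b7@14:L b1@16:L]
Beat 9 (R): throw ball2 h=8 -> lands@17:R; in-air after throw: [b3@10:L b4@11:R b5@12:L b6@13:R b7@14:L b1@16:L b2@17:R]
Beat 10 (L): throw ball3 h=8 -> lands@18:L; in-air after throw: [b4@11:R b5@12:L b6@13:R b7@14:L b1@16:L b2@17:R b3@18:L]
Beat 11 (R): throw ball4 h=4 -> lands@15:R; in-air after throw: [b5@12:L b6@13:R b7@14:L b4@15:R b1@16:L b2@17:R b3@18:L]
Beat 12 (L): throw ball5 h=8 -> lands@20:L; in-air after throw: [b6@13:R b7@14:L b4@15:R b1@16:L b2@17:R b3@18:L b5@20:L]
Beat 13 (R): throw ball6 h=8 -> lands@21:R; in-air after throw: [b7@14:L b4@15:R b1@16:L b2@17:R b3@18:L b5@20:L b6@21:R]
Beat 14 (L): throw ball7 h=8 -> lands@22:L; in-air after throw: [b4@15:R b1@16:L b2@17:R b3@18:L b5@20:L b6@21:R b7@22:L]
Beat 15 (R): throw ball4 h=4 -> lands@19:R; in-air after throw: [b1@16:L b2@17:R b3@18:L b4@19:R b5@20:L b6@21:R b7@22:L]
Beat 16 (L): throw ball1 h=8 -> lands@24:L; in-air after throw: [b2@17:R b3@18:L b4@19:R b5@20:L b6@21:R b7@22:L b1@24:L]
Beat 17 (R): throw ball2 h=8 -> lands@25:R; in-air after throw: [b3@18:L b4@19:R b5@20:L b6@21:R b7@22:L b1@24:L b2@25:R]
Beat 18 (L): throw ball3 h=8 -> lands@26:L; in-air after throw: [b4@19:R b5@20:L b6@21:R b7@22:L b1@24:L b2@25:R b3@26:L]
Beat 19 (R): throw ball4 h=4 -> lands@23:R; in-air after throw: [b5@20:L b6@21:R b7@22:L b4@23:R b1@24:L b2@25:R b3@26:L]
Ball 6: thrown@5 h=8 -> first land @13; rethrown@13 h=8 -> second land @21

Answer: 13 21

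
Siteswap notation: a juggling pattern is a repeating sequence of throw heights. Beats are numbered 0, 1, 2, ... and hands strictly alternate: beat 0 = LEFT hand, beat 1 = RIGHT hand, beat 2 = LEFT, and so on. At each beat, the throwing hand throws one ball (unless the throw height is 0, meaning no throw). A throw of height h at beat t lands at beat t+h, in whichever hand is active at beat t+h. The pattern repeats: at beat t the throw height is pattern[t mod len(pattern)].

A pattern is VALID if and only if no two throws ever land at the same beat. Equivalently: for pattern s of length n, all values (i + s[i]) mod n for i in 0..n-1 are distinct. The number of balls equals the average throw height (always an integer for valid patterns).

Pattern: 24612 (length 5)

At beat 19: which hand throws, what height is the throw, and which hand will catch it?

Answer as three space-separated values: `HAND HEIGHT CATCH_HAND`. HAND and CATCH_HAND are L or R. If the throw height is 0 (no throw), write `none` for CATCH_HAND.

Answer: R 2 R

Derivation:
Beat 19: 19 mod 2 = 1, so hand = R
Throw height = pattern[19 mod 5] = pattern[4] = 2
Lands at beat 19+2=21, 21 mod 2 = 1, so catch hand = R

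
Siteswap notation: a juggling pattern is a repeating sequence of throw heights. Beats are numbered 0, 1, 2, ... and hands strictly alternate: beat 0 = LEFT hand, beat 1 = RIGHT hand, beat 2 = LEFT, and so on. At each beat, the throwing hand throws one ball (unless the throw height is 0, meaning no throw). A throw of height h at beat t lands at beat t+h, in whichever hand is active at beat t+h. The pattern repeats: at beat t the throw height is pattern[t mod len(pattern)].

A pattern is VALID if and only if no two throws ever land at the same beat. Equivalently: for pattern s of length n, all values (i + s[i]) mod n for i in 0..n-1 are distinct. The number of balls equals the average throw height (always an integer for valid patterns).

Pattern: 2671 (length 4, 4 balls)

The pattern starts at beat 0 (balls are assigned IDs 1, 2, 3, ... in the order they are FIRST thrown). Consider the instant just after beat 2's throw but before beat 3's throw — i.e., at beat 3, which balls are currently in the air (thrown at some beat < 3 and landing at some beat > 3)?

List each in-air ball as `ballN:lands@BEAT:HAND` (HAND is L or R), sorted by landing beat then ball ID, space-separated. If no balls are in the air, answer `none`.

Answer: ball2:lands@7:R ball1:lands@9:R

Derivation:
Beat 0 (L): throw ball1 h=2 -> lands@2:L; in-air after throw: [b1@2:L]
Beat 1 (R): throw ball2 h=6 -> lands@7:R; in-air after throw: [b1@2:L b2@7:R]
Beat 2 (L): throw ball1 h=7 -> lands@9:R; in-air after throw: [b2@7:R b1@9:R]
Beat 3 (R): throw ball3 h=1 -> lands@4:L; in-air after throw: [b3@4:L b2@7:R b1@9:R]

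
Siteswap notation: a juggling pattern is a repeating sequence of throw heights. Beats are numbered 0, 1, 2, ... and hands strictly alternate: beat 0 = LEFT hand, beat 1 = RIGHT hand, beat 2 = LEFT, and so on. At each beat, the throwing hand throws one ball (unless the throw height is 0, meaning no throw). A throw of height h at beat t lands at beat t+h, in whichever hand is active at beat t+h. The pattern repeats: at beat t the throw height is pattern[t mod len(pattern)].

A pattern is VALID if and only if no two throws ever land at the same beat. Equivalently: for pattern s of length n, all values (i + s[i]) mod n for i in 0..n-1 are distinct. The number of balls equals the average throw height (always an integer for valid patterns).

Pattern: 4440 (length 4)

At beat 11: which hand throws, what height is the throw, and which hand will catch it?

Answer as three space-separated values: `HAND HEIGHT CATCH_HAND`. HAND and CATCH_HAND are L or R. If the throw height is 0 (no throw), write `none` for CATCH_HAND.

Beat 11: 11 mod 2 = 1, so hand = R
Throw height = pattern[11 mod 4] = pattern[3] = 0

Answer: R 0 none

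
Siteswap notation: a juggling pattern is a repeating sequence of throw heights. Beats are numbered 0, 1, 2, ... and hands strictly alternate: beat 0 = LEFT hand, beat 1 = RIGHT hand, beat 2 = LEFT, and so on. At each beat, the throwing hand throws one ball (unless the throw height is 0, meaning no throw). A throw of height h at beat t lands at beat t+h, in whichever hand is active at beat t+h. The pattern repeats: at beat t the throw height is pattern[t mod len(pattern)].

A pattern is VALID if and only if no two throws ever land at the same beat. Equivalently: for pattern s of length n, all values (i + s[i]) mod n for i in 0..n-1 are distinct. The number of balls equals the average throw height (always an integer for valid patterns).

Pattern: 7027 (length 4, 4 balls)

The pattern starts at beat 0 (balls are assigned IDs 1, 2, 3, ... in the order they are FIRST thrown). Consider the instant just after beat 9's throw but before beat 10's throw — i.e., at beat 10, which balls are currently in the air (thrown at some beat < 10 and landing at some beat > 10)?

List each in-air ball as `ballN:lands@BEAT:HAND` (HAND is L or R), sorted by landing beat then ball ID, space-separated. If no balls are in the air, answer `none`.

Beat 0 (L): throw ball1 h=7 -> lands@7:R; in-air after throw: [b1@7:R]
Beat 2 (L): throw ball2 h=2 -> lands@4:L; in-air after throw: [b2@4:L b1@7:R]
Beat 3 (R): throw ball3 h=7 -> lands@10:L; in-air after throw: [b2@4:L b1@7:R b3@10:L]
Beat 4 (L): throw ball2 h=7 -> lands@11:R; in-air after throw: [b1@7:R b3@10:L b2@11:R]
Beat 6 (L): throw ball4 h=2 -> lands@8:L; in-air after throw: [b1@7:R b4@8:L b3@10:L b2@11:R]
Beat 7 (R): throw ball1 h=7 -> lands@14:L; in-air after throw: [b4@8:L b3@10:L b2@11:R b1@14:L]
Beat 8 (L): throw ball4 h=7 -> lands@15:R; in-air after throw: [b3@10:L b2@11:R b1@14:L b4@15:R]
Beat 10 (L): throw ball3 h=2 -> lands@12:L; in-air after throw: [b2@11:R b3@12:L b1@14:L b4@15:R]

Answer: ball2:lands@11:R ball1:lands@14:L ball4:lands@15:R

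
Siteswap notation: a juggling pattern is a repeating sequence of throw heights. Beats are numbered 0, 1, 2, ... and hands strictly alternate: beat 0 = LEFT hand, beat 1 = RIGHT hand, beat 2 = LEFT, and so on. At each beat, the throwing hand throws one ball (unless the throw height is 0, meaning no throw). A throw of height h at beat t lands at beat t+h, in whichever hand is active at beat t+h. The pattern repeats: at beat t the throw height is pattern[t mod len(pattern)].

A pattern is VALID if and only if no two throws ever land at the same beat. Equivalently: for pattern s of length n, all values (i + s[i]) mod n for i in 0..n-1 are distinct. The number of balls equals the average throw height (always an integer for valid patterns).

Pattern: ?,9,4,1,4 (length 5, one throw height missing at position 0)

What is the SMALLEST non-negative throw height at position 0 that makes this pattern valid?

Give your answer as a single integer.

i=0: s[i]=? (unknown)
i=1: (1 + 9) mod 5 = 0
i=2: (2 + 4) mod 5 = 1
i=3: (3 + 1) mod 5 = 4
i=4: (4 + 4) mod 5 = 3
Known residues: [0, 1, 3, 4]; need a permutation of 0..4, so missing residue r = 2
Need (0 + s) mod 5 = 2; smallest s = (2 - 0) mod 5 = 2

Answer: 2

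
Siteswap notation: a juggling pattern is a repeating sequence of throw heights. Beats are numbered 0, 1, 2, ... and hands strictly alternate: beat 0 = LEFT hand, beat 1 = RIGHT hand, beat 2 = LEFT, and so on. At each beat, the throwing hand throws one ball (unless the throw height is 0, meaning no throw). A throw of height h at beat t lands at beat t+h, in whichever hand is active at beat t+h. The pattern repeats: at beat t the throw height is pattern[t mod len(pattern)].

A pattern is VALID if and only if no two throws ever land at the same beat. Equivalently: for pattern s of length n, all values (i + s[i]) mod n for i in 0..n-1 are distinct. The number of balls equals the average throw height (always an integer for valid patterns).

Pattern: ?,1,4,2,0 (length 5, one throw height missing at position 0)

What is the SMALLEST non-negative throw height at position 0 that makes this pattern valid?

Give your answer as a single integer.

i=0: s[i]=? (unknown)
i=1: (1 + 1) mod 5 = 2
i=2: (2 + 4) mod 5 = 1
i=3: (3 + 2) mod 5 = 0
i=4: (4 + 0) mod 5 = 4
Known residues: [0, 1, 2, 4]; need a permutation of 0..4, so missing residue r = 3
Need (0 + s) mod 5 = 3; smallest s = (3 - 0) mod 5 = 3

Answer: 3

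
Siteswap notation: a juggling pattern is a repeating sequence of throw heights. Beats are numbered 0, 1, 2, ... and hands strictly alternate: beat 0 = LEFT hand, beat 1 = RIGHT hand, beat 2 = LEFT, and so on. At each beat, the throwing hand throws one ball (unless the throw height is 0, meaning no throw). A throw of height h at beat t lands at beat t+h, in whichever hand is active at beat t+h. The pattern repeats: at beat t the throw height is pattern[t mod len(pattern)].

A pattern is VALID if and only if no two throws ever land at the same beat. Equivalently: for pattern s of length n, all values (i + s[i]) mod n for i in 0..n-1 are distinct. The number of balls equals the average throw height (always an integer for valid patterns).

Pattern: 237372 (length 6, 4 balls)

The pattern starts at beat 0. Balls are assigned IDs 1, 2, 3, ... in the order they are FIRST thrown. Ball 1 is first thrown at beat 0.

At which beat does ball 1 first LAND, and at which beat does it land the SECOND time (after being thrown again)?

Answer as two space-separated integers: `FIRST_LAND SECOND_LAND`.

Beat 0 (L): throw ball1 h=2 -> lands@2:L; in-air after throw: [b1@2:L]
Beat 1 (R): throw ball2 h=3 -> lands@4:L; in-air after throw: [b1@2:L b2@4:L]
Beat 2 (L): throw ball1 h=7 -> lands@9:R; in-air after throw: [b2@4:L b1@9:R]
Beat 3 (R): throw ball3 h=3 -> lands@6:L; in-air after throw: [b2@4:L b3@6:L b1@9:R]
Beat 4 (L): throw ball2 h=7 -> lands@11:R; in-air after throw: [b3@6:L b1@9:R b2@11:R]
Beat 5 (R): throw ball4 h=2 -> lands@7:R; in-air after throw: [b3@6:L b4@7:R b1@9:R b2@11:R]
Beat 6 (L): throw ball3 h=2 -> lands@8:L; in-air after throw: [b4@7:R b3@8:L b1@9:R b2@11:R]
Beat 7 (R): throw ball4 h=3 -> lands@10:L; in-air after throw: [b3@8:L b1@9:R b4@10:L b2@11:R]
Beat 8 (L): throw ball3 h=7 -> lands@15:R; in-air after throw: [b1@9:R b4@10:L b2@11:R b3@15:R]
Beat 9 (R): throw ball1 h=3 -> lands@12:L; in-air after throw: [b4@10:L b2@11:R b1@12:L b3@15:R]
Ball 1: thrown@0 h=2 -> first land @2; rethrown@2 h=7 -> second land @9

Answer: 2 9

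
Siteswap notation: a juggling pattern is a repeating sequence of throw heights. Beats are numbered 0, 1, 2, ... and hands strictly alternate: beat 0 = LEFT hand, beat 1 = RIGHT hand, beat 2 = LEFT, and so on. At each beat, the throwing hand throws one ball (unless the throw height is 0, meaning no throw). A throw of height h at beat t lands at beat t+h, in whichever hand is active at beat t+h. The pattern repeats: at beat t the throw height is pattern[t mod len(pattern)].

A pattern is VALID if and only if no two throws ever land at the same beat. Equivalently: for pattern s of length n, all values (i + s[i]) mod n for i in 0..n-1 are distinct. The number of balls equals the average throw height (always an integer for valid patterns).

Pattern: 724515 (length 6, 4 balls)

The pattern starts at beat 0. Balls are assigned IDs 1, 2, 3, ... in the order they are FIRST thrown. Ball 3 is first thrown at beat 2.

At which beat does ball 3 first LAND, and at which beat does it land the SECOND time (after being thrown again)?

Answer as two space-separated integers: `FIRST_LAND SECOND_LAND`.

Beat 0 (L): throw ball1 h=7 -> lands@7:R; in-air after throw: [b1@7:R]
Beat 1 (R): throw ball2 h=2 -> lands@3:R; in-air after throw: [b2@3:R b1@7:R]
Beat 2 (L): throw ball3 h=4 -> lands@6:L; in-air after throw: [b2@3:R b3@6:L b1@7:R]
Beat 3 (R): throw ball2 h=5 -> lands@8:L; in-air after throw: [b3@6:L b1@7:R b2@8:L]
Beat 4 (L): throw ball4 h=1 -> lands@5:R; in-air after throw: [b4@5:R b3@6:L b1@7:R b2@8:L]
Beat 5 (R): throw ball4 h=5 -> lands@10:L; in-air after throw: [b3@6:L b1@7:R b2@8:L b4@10:L]
Beat 6 (L): throw ball3 h=7 -> lands@13:R; in-air after throw: [b1@7:R b2@8:L b4@10:L b3@13:R]
Beat 7 (R): throw ball1 h=2 -> lands@9:R; in-air after throw: [b2@8:L b1@9:R b4@10:L b3@13:R]
Beat 8 (L): throw ball2 h=4 -> lands@12:L; in-air after throw: [b1@9:R b4@10:L b2@12:L b3@13:R]
Beat 9 (R): throw ball1 h=5 -> lands@14:L; in-air after throw: [b4@10:L b2@12:L b3@13:R b1@14:L]
Beat 10 (L): throw ball4 h=1 -> lands@11:R; in-air after throw: [b4@11:R b2@12:L b3@13:R b1@14:L]
Beat 11 (R): throw ball4 h=5 -> lands@16:L; in-air after throw: [b2@12:L b3@13:R b1@14:L b4@16:L]
Beat 12 (L): throw ball2 h=7 -> lands@19:R; in-air after throw: [b3@13:R b1@14:L b4@16:L b2@19:R]
Beat 13 (R): throw ball3 h=2 -> lands@15:R; in-air after throw: [b1@14:L b3@15:R b4@16:L b2@19:R]
Ball 3: thrown@2 h=4 -> first land @6; rethrown@6 h=7 -> second land @13

Answer: 6 13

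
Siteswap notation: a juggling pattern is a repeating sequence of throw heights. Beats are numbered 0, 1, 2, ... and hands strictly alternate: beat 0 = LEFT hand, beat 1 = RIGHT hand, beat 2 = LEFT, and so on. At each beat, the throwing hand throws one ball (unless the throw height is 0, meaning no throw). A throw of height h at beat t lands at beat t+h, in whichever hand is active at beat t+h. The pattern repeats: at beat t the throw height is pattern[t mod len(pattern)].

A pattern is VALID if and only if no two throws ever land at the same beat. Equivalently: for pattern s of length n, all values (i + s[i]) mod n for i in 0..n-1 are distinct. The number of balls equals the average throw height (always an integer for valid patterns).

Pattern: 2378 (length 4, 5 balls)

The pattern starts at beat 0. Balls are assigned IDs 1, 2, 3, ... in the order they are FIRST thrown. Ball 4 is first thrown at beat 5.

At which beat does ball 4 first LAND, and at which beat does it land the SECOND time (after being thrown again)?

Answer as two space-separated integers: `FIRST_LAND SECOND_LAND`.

Answer: 8 10

Derivation:
Beat 0 (L): throw ball1 h=2 -> lands@2:L; in-air after throw: [b1@2:L]
Beat 1 (R): throw ball2 h=3 -> lands@4:L; in-air after throw: [b1@2:L b2@4:L]
Beat 2 (L): throw ball1 h=7 -> lands@9:R; in-air after throw: [b2@4:L b1@9:R]
Beat 3 (R): throw ball3 h=8 -> lands@11:R; in-air after throw: [b2@4:L b1@9:R b3@11:R]
Beat 4 (L): throw ball2 h=2 -> lands@6:L; in-air after throw: [b2@6:L b1@9:R b3@11:R]
Beat 5 (R): throw ball4 h=3 -> lands@8:L; in-air after throw: [b2@6:L b4@8:L b1@9:R b3@11:R]
Beat 6 (L): throw ball2 h=7 -> lands@13:R; in-air after throw: [b4@8:L b1@9:R b3@11:R b2@13:R]
Beat 7 (R): throw ball5 h=8 -> lands@15:R; in-air after throw: [b4@8:L b1@9:R b3@11:R b2@13:R b5@15:R]
Beat 8 (L): throw ball4 h=2 -> lands@10:L; in-air after throw: [b1@9:R b4@10:L b3@11:R b2@13:R b5@15:R]
Beat 9 (R): throw ball1 h=3 -> lands@12:L; in-air after throw: [b4@10:L b3@11:R b1@12:L b2@13:R b5@15:R]
Beat 10 (L): throw ball4 h=7 -> lands@17:R; in-air after throw: [b3@11:R b1@12:L b2@13:R b5@15:R b4@17:R]
Ball 4: thrown@5 h=3 -> first land @8; rethrown@8 h=2 -> second land @10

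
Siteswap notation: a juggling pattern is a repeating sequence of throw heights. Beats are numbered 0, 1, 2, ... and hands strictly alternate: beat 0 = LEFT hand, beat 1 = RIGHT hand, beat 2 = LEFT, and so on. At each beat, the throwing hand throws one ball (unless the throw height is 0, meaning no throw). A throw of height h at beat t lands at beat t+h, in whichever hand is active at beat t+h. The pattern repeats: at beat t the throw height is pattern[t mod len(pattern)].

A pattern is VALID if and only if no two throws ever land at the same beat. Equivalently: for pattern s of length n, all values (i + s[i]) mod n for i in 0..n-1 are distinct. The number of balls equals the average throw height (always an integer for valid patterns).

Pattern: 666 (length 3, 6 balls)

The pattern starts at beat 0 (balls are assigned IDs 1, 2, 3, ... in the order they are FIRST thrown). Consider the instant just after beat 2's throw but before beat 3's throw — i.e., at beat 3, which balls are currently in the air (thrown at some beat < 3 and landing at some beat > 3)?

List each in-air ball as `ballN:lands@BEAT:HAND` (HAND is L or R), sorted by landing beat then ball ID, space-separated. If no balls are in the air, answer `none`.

Answer: ball1:lands@6:L ball2:lands@7:R ball3:lands@8:L

Derivation:
Beat 0 (L): throw ball1 h=6 -> lands@6:L; in-air after throw: [b1@6:L]
Beat 1 (R): throw ball2 h=6 -> lands@7:R; in-air after throw: [b1@6:L b2@7:R]
Beat 2 (L): throw ball3 h=6 -> lands@8:L; in-air after throw: [b1@6:L b2@7:R b3@8:L]
Beat 3 (R): throw ball4 h=6 -> lands@9:R; in-air after throw: [b1@6:L b2@7:R b3@8:L b4@9:R]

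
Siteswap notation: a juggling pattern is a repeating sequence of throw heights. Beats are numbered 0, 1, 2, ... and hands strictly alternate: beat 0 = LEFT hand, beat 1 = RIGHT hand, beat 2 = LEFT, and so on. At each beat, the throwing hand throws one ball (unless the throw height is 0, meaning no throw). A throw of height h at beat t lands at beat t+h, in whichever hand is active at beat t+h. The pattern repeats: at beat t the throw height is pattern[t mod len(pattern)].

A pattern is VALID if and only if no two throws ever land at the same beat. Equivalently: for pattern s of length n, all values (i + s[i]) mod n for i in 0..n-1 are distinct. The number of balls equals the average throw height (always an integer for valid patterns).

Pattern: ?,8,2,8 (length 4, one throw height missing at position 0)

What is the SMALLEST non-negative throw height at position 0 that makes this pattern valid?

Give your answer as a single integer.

i=0: s[i]=? (unknown)
i=1: (1 + 8) mod 4 = 1
i=2: (2 + 2) mod 4 = 0
i=3: (3 + 8) mod 4 = 3
Known residues: [0, 1, 3]; need a permutation of 0..3, so missing residue r = 2
Need (0 + s) mod 4 = 2; smallest s = (2 - 0) mod 4 = 2

Answer: 2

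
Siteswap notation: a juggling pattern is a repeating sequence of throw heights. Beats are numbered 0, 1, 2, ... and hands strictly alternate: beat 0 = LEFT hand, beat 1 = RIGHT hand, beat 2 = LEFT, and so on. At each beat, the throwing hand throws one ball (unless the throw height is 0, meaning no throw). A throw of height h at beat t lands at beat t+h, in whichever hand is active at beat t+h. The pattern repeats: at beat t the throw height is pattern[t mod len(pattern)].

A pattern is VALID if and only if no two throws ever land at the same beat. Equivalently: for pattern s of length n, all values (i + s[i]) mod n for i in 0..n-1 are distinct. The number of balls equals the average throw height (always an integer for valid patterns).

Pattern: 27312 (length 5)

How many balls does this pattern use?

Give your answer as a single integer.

Answer: 3

Derivation:
Pattern = [2, 7, 3, 1, 2], length n = 5
  position 0: throw height = 2, running sum = 2
  position 1: throw height = 7, running sum = 9
  position 2: throw height = 3, running sum = 12
  position 3: throw height = 1, running sum = 13
  position 4: throw height = 2, running sum = 15
Total sum = 15; balls = sum / n = 15 / 5 = 3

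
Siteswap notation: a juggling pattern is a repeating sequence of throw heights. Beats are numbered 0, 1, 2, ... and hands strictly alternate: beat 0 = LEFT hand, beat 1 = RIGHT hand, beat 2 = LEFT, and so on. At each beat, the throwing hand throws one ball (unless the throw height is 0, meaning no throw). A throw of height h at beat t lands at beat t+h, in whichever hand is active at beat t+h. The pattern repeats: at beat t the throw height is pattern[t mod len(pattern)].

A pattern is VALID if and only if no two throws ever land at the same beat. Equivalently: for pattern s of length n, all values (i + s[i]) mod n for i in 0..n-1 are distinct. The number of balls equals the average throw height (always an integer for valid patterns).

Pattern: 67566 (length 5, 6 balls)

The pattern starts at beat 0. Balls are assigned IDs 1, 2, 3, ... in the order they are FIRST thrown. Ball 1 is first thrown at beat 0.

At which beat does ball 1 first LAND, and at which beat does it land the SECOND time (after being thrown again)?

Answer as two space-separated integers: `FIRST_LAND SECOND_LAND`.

Answer: 6 13

Derivation:
Beat 0 (L): throw ball1 h=6 -> lands@6:L; in-air after throw: [b1@6:L]
Beat 1 (R): throw ball2 h=7 -> lands@8:L; in-air after throw: [b1@6:L b2@8:L]
Beat 2 (L): throw ball3 h=5 -> lands@7:R; in-air after throw: [b1@6:L b3@7:R b2@8:L]
Beat 3 (R): throw ball4 h=6 -> lands@9:R; in-air after throw: [b1@6:L b3@7:R b2@8:L b4@9:R]
Beat 4 (L): throw ball5 h=6 -> lands@10:L; in-air after throw: [b1@6:L b3@7:R b2@8:L b4@9:R b5@10:L]
Beat 5 (R): throw ball6 h=6 -> lands@11:R; in-air after throw: [b1@6:L b3@7:R b2@8:L b4@9:R b5@10:L b6@11:R]
Beat 6 (L): throw ball1 h=7 -> lands@13:R; in-air after throw: [b3@7:R b2@8:L b4@9:R b5@10:L b6@11:R b1@13:R]
Beat 7 (R): throw ball3 h=5 -> lands@12:L; in-air after throw: [b2@8:L b4@9:R b5@10:L b6@11:R b3@12:L b1@13:R]
Beat 8 (L): throw ball2 h=6 -> lands@14:L; in-air after throw: [b4@9:R b5@10:L b6@11:R b3@12:L b1@13:R b2@14:L]
Beat 9 (R): throw ball4 h=6 -> lands@15:R; in-air after throw: [b5@10:L b6@11:R b3@12:L b1@13:R b2@14:L b4@15:R]
Beat 10 (L): throw ball5 h=6 -> lands@16:L; in-air after throw: [b6@11:R b3@12:L b1@13:R b2@14:L b4@15:R b5@16:L]
Beat 11 (R): throw ball6 h=7 -> lands@18:L; in-air after throw: [b3@12:L b1@13:R b2@14:L b4@15:R b5@16:L b6@18:L]
Beat 12 (L): throw ball3 h=5 -> lands@17:R; in-air after throw: [b1@13:R b2@14:L b4@15:R b5@16:L b3@17:R b6@18:L]
Beat 13 (R): throw ball1 h=6 -> lands@19:R; in-air after throw: [b2@14:L b4@15:R b5@16:L b3@17:R b6@18:L b1@19:R]
Ball 1: thrown@0 h=6 -> first land @6; rethrown@6 h=7 -> second land @13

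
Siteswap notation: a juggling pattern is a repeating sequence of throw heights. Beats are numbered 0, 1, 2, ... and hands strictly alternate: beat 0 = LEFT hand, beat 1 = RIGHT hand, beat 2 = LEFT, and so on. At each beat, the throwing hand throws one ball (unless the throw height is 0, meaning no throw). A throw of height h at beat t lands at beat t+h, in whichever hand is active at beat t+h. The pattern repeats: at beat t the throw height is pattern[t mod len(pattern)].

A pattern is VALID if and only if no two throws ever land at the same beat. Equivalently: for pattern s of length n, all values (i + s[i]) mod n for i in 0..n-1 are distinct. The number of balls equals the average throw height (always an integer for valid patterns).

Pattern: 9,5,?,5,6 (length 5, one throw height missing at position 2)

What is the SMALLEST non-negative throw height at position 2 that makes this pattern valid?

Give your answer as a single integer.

Answer: 0

Derivation:
i=0: (0 + 9) mod 5 = 4
i=1: (1 + 5) mod 5 = 1
i=2: s[i]=? (unknown)
i=3: (3 + 5) mod 5 = 3
i=4: (4 + 6) mod 5 = 0
Known residues: [0, 1, 3, 4]; need a permutation of 0..4, so missing residue r = 2
Need (2 + s) mod 5 = 2; smallest s = (2 - 2) mod 5 = 0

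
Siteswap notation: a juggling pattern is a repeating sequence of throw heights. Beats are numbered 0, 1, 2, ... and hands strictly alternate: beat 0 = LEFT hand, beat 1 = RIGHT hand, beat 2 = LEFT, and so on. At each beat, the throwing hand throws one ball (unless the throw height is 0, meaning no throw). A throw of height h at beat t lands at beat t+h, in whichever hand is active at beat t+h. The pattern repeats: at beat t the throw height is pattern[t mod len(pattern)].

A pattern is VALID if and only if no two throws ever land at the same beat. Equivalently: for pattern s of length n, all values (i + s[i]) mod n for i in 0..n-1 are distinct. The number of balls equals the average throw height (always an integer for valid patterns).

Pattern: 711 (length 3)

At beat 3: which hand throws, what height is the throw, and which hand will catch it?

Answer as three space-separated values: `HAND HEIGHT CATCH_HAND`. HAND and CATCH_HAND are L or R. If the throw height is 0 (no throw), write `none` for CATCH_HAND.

Answer: R 7 L

Derivation:
Beat 3: 3 mod 2 = 1, so hand = R
Throw height = pattern[3 mod 3] = pattern[0] = 7
Lands at beat 3+7=10, 10 mod 2 = 0, so catch hand = L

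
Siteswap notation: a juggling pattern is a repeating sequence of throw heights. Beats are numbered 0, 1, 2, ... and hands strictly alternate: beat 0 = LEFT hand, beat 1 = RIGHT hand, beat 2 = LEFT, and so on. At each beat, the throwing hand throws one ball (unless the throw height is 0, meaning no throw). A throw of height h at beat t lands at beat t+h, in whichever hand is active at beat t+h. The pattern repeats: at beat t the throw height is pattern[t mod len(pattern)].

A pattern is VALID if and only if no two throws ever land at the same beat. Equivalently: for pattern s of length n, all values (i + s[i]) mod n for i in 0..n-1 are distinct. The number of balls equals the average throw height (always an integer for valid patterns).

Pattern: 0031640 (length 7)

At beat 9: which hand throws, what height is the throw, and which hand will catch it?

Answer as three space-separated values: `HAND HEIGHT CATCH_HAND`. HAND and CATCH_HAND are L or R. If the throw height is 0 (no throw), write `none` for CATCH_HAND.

Beat 9: 9 mod 2 = 1, so hand = R
Throw height = pattern[9 mod 7] = pattern[2] = 3
Lands at beat 9+3=12, 12 mod 2 = 0, so catch hand = L

Answer: R 3 L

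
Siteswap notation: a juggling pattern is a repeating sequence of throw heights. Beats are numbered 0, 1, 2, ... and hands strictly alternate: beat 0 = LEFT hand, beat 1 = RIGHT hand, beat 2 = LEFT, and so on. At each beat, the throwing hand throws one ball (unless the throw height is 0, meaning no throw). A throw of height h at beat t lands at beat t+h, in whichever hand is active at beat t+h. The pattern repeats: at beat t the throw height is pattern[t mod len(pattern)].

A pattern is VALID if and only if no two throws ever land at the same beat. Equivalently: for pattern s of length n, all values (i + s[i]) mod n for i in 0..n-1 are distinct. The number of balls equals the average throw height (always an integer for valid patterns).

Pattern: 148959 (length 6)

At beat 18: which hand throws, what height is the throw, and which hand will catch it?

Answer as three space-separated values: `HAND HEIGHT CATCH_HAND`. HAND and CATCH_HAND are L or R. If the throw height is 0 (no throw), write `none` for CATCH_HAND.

Answer: L 1 R

Derivation:
Beat 18: 18 mod 2 = 0, so hand = L
Throw height = pattern[18 mod 6] = pattern[0] = 1
Lands at beat 18+1=19, 19 mod 2 = 1, so catch hand = R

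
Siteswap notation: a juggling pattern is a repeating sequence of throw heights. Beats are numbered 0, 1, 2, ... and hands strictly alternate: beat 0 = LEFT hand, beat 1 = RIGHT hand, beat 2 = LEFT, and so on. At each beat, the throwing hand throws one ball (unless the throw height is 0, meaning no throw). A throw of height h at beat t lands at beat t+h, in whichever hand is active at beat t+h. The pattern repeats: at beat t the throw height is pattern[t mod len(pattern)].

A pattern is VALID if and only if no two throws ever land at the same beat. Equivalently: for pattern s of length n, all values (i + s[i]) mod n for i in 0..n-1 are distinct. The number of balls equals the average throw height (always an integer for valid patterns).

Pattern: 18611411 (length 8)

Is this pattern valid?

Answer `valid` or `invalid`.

i=0: (i + s[i]) mod n = (0 + 1) mod 8 = 1
i=1: (i + s[i]) mod n = (1 + 8) mod 8 = 1
i=2: (i + s[i]) mod n = (2 + 6) mod 8 = 0
i=3: (i + s[i]) mod n = (3 + 1) mod 8 = 4
i=4: (i + s[i]) mod n = (4 + 1) mod 8 = 5
i=5: (i + s[i]) mod n = (5 + 4) mod 8 = 1
i=6: (i + s[i]) mod n = (6 + 1) mod 8 = 7
i=7: (i + s[i]) mod n = (7 + 1) mod 8 = 0
Residues: [1, 1, 0, 4, 5, 1, 7, 0], distinct: False

Answer: invalid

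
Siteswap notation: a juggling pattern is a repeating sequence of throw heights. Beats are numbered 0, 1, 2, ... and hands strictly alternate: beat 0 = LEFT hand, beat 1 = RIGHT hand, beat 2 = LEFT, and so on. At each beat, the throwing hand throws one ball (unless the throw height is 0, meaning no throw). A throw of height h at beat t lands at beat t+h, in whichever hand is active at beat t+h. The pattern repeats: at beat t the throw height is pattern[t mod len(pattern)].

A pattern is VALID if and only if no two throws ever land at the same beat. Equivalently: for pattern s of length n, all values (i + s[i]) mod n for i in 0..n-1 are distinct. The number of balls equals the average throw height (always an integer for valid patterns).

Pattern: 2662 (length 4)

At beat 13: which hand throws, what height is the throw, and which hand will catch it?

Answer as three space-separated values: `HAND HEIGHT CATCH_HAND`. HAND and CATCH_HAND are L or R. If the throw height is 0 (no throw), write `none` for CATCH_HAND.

Answer: R 6 R

Derivation:
Beat 13: 13 mod 2 = 1, so hand = R
Throw height = pattern[13 mod 4] = pattern[1] = 6
Lands at beat 13+6=19, 19 mod 2 = 1, so catch hand = R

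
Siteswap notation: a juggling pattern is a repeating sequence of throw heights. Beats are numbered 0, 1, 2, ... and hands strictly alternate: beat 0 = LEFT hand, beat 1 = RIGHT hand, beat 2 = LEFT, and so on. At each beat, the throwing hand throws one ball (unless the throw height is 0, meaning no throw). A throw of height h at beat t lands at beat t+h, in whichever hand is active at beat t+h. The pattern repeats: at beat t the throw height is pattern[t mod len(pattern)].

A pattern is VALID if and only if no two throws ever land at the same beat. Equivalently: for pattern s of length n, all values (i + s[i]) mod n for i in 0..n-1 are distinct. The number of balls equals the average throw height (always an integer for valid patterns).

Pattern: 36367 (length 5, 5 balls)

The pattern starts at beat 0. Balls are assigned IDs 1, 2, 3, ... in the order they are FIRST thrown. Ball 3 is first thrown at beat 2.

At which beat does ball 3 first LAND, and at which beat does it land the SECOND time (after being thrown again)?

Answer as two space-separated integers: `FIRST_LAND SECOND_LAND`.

Answer: 5 8

Derivation:
Beat 0 (L): throw ball1 h=3 -> lands@3:R; in-air after throw: [b1@3:R]
Beat 1 (R): throw ball2 h=6 -> lands@7:R; in-air after throw: [b1@3:R b2@7:R]
Beat 2 (L): throw ball3 h=3 -> lands@5:R; in-air after throw: [b1@3:R b3@5:R b2@7:R]
Beat 3 (R): throw ball1 h=6 -> lands@9:R; in-air after throw: [b3@5:R b2@7:R b1@9:R]
Beat 4 (L): throw ball4 h=7 -> lands@11:R; in-air after throw: [b3@5:R b2@7:R b1@9:R b4@11:R]
Beat 5 (R): throw ball3 h=3 -> lands@8:L; in-air after throw: [b2@7:R b3@8:L b1@9:R b4@11:R]
Beat 6 (L): throw ball5 h=6 -> lands@12:L; in-air after throw: [b2@7:R b3@8:L b1@9:R b4@11:R b5@12:L]
Beat 7 (R): throw ball2 h=3 -> lands@10:L; in-air after throw: [b3@8:L b1@9:R b2@10:L b4@11:R b5@12:L]
Beat 8 (L): throw ball3 h=6 -> lands@14:L; in-air after throw: [b1@9:R b2@10:L b4@11:R b5@12:L b3@14:L]
Ball 3: thrown@2 h=3 -> first land @5; rethrown@5 h=3 -> second land @8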